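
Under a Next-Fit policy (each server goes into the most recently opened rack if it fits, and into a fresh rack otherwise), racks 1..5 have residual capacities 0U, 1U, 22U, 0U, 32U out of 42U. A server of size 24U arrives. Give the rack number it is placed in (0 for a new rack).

Next-Fit only looks at rack 5, which has 32U free.
24U fits there.

5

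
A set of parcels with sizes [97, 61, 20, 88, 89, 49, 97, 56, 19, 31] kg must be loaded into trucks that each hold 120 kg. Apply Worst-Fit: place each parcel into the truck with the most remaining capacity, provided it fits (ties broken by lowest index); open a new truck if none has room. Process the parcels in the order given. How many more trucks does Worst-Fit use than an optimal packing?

0

Worst-Fit: [97] [61,20,19] [88,31] [89] [49,56] [97] → 6 trucks.
Total size 607 kg; any packing needs at least ⌈607/120⌉ = 6 trucks.
So 6 is already optimal.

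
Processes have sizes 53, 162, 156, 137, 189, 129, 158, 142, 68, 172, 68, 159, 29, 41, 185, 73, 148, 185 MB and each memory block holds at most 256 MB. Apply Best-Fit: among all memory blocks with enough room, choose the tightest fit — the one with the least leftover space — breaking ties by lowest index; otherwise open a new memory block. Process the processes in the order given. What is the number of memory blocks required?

memory block 1: place 53 MB, 203 MB left
memory block 1: place 162 MB, 41 MB left
memory block 2: place 156 MB, 100 MB left
memory block 3: place 137 MB, 119 MB left
memory block 4: place 189 MB, 67 MB left
memory block 5: place 129 MB, 127 MB left
memory block 6: place 158 MB, 98 MB left
memory block 7: place 142 MB, 114 MB left
memory block 6: place 68 MB, 30 MB left
memory block 8: place 172 MB, 84 MB left
memory block 8: place 68 MB, 16 MB left
memory block 9: place 159 MB, 97 MB left
memory block 6: place 29 MB, 1 MB left
memory block 1: place 41 MB, 0 MB left
memory block 10: place 185 MB, 71 MB left
memory block 9: place 73 MB, 24 MB left
memory block 11: place 148 MB, 108 MB left
memory block 12: place 185 MB, 71 MB left
Final memory blocks: [53,162,41] [156] [137] [189] [129] [158,68,29] [142] [172,68] [159,73] [185] [148] [185].

12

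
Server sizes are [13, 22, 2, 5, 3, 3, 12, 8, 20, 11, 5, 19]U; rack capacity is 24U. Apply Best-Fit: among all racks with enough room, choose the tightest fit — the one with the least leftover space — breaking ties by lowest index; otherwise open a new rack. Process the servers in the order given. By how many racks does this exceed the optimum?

0

Best-Fit: [13,5,3,3] [22,2] [12,8] [20] [11,5] [19] → 6 racks.
Total size 123U; any packing needs at least ⌈123/24⌉ = 6 racks.
So 6 is already optimal.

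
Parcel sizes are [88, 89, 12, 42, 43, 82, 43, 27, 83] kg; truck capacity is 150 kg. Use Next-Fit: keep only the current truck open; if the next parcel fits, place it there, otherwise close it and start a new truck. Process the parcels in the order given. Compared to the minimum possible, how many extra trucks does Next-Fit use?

1

Next-Fit: [88] [89,12,42] [43,82] [43,27] [83] → 5 trucks.
Total size 509 kg; any packing needs at least ⌈509/150⌉ = 4 trucks.
An optimal packing achieves that bound: [89,43,12] [88,43] [83,42] [82,27] → 4 trucks.
Excess: 5 − 4 = 1.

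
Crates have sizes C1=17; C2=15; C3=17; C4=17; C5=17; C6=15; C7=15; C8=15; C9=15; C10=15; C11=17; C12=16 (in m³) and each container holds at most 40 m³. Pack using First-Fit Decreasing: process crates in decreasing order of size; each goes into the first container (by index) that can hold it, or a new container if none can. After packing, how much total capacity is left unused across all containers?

49

Sorted descending: 17, 17, 17, 17, 17, 16, 15, 15, 15, 15, 15, 15.
container 1: place 17 m³, 23 m³ left
container 1: place 17 m³, 6 m³ left
container 2: place 17 m³, 23 m³ left
container 2: place 17 m³, 6 m³ left
container 3: place 17 m³, 23 m³ left
container 3: place 16 m³, 7 m³ left
container 4: place 15 m³, 25 m³ left
container 4: place 15 m³, 10 m³ left
container 5: place 15 m³, 25 m³ left
container 5: place 15 m³, 10 m³ left
container 6: place 15 m³, 25 m³ left
container 6: place 15 m³, 10 m³ left
6 containers × 40 m³ = 240 m³; used 191 m³; unused 49 m³.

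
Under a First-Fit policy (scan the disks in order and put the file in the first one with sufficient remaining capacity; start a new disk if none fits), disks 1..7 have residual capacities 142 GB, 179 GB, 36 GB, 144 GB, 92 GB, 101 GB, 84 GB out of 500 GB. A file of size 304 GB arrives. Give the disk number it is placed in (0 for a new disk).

No disk has ≥ 304 GB free, so a new disk is opened.

0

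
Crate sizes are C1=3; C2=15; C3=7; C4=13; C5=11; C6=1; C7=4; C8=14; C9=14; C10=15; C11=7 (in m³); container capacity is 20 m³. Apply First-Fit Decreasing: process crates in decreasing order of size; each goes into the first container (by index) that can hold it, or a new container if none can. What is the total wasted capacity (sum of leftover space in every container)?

16

Sorted descending: 15, 15, 14, 14, 13, 11, 7, 7, 4, 3, 1.
Put 15 m³ in container 1; 5 m³ remain.
Put 15 m³ in container 2; 5 m³ remain.
Put 14 m³ in container 3; 6 m³ remain.
Put 14 m³ in container 4; 6 m³ remain.
Put 13 m³ in container 5; 7 m³ remain.
Put 11 m³ in container 6; 9 m³ remain.
Put 7 m³ in container 5; 0 m³ remain.
Put 7 m³ in container 6; 2 m³ remain.
Put 4 m³ in container 1; 1 m³ remain.
Put 3 m³ in container 2; 2 m³ remain.
Put 1 m³ in container 1; 0 m³ remain.
6 containers × 20 m³ = 120 m³; used 104 m³; unused 16 m³.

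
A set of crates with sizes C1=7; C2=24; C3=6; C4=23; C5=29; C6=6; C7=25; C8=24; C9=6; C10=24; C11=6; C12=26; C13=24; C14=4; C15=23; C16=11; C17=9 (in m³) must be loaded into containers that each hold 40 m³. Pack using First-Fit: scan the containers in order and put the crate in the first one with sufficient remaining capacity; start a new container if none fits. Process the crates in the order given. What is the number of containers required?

9

Put C1 (7 m³) in container 1; 33 m³ remain.
Put C2 (24 m³) in container 1; 9 m³ remain.
Put C3 (6 m³) in container 1; 3 m³ remain.
Put C4 (23 m³) in container 2; 17 m³ remain.
Put C5 (29 m³) in container 3; 11 m³ remain.
Put C6 (6 m³) in container 2; 11 m³ remain.
Put C7 (25 m³) in container 4; 15 m³ remain.
Put C8 (24 m³) in container 5; 16 m³ remain.
Put C9 (6 m³) in container 2; 5 m³ remain.
Put C10 (24 m³) in container 6; 16 m³ remain.
Put C11 (6 m³) in container 3; 5 m³ remain.
Put C12 (26 m³) in container 7; 14 m³ remain.
Put C13 (24 m³) in container 8; 16 m³ remain.
Put C14 (4 m³) in container 2; 1 m³ remain.
Put C15 (23 m³) in container 9; 17 m³ remain.
Put C16 (11 m³) in container 4; 4 m³ remain.
Put C17 (9 m³) in container 5; 7 m³ remain.
Final containers: [7,24,6] [23,6,6,4] [29,6] [25,11] [24,9] [24] [26] [24] [23].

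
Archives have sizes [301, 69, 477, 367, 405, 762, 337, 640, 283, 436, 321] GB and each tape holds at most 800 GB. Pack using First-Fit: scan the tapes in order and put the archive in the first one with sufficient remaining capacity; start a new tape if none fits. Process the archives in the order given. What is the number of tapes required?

Put 301 GB in tape 1; 499 GB remain.
Put 69 GB in tape 1; 430 GB remain.
Put 477 GB in tape 2; 323 GB remain.
Put 367 GB in tape 1; 63 GB remain.
Put 405 GB in tape 3; 395 GB remain.
Put 762 GB in tape 4; 38 GB remain.
Put 337 GB in tape 3; 58 GB remain.
Put 640 GB in tape 5; 160 GB remain.
Put 283 GB in tape 2; 40 GB remain.
Put 436 GB in tape 6; 364 GB remain.
Put 321 GB in tape 6; 43 GB remain.
Final tapes: [301,69,367] [477,283] [405,337] [762] [640] [436,321].

6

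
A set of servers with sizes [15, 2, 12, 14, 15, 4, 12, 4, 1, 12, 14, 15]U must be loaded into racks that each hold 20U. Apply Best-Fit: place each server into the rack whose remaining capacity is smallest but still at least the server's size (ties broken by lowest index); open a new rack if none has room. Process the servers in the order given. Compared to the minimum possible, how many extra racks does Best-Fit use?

0

Best-Fit: [15,2] [12] [14,4] [15,4,1] [12] [12] [14] [15] → 8 racks.
8 servers exceed 10U (half the capacity), and no two of those can share a rack, so at least 8 racks are needed.
So 8 is already optimal.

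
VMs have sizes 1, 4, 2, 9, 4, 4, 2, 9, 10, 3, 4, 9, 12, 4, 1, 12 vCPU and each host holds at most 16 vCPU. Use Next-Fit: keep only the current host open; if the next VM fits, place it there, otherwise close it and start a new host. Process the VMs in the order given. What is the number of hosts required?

7

Put 1 vCPU in host 1; 15 vCPU remain.
Put 4 vCPU in host 1; 11 vCPU remain.
Put 2 vCPU in host 1; 9 vCPU remain.
Put 9 vCPU in host 1; 0 vCPU remain.
Put 4 vCPU in host 2; 12 vCPU remain.
Put 4 vCPU in host 2; 8 vCPU remain.
Put 2 vCPU in host 2; 6 vCPU remain.
Put 9 vCPU in host 3; 7 vCPU remain.
Put 10 vCPU in host 4; 6 vCPU remain.
Put 3 vCPU in host 4; 3 vCPU remain.
Put 4 vCPU in host 5; 12 vCPU remain.
Put 9 vCPU in host 5; 3 vCPU remain.
Put 12 vCPU in host 6; 4 vCPU remain.
Put 4 vCPU in host 6; 0 vCPU remain.
Put 1 vCPU in host 7; 15 vCPU remain.
Put 12 vCPU in host 7; 3 vCPU remain.
Final hosts: [1,4,2,9] [4,4,2] [9] [10,3] [4,9] [12,4] [1,12].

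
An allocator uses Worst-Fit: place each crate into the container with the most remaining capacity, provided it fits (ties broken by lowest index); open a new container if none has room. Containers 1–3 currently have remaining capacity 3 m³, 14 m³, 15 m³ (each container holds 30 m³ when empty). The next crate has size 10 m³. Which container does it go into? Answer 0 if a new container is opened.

3

Containers with room: container 2 (14 m³), container 3 (15 m³).
Most room is container 3 with 15 m³ free.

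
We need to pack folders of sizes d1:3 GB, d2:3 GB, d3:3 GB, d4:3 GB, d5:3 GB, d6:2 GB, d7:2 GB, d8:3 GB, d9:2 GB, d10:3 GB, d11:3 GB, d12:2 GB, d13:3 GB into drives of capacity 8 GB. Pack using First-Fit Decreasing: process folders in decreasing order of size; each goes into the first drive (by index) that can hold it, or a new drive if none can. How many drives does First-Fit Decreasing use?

5

Sorted descending: 3, 3, 3, 3, 3, 3, 3, 3, 3, 2, 2, 2, 2.
drive 1: place 3 GB, 5 GB left
drive 1: place 3 GB, 2 GB left
drive 2: place 3 GB, 5 GB left
drive 2: place 3 GB, 2 GB left
drive 3: place 3 GB, 5 GB left
drive 3: place 3 GB, 2 GB left
drive 4: place 3 GB, 5 GB left
drive 4: place 3 GB, 2 GB left
drive 5: place 3 GB, 5 GB left
drive 1: place 2 GB, 0 GB left
drive 2: place 2 GB, 0 GB left
drive 3: place 2 GB, 0 GB left
drive 4: place 2 GB, 0 GB left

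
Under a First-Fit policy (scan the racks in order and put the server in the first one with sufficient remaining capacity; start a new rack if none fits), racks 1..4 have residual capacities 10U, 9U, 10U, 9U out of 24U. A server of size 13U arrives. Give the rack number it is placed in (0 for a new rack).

No rack has ≥ 13U free, so a new rack is opened.

0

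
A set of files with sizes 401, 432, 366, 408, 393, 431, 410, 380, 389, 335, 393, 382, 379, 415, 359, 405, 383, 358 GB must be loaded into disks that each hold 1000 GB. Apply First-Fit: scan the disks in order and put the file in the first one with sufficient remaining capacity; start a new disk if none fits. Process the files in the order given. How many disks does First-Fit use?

disk 1: place 401 GB, 599 GB left
disk 1: place 432 GB, 167 GB left
disk 2: place 366 GB, 634 GB left
disk 2: place 408 GB, 226 GB left
disk 3: place 393 GB, 607 GB left
disk 3: place 431 GB, 176 GB left
disk 4: place 410 GB, 590 GB left
disk 4: place 380 GB, 210 GB left
disk 5: place 389 GB, 611 GB left
disk 5: place 335 GB, 276 GB left
disk 6: place 393 GB, 607 GB left
disk 6: place 382 GB, 225 GB left
disk 7: place 379 GB, 621 GB left
disk 7: place 415 GB, 206 GB left
disk 8: place 359 GB, 641 GB left
disk 8: place 405 GB, 236 GB left
disk 9: place 383 GB, 617 GB left
disk 9: place 358 GB, 259 GB left
Final disks: [401,432] [366,408] [393,431] [410,380] [389,335] [393,382] [379,415] [359,405] [383,358].

9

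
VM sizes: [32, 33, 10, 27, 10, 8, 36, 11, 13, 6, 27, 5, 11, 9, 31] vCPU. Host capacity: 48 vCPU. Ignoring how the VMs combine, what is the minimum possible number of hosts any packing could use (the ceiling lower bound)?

6 hosts

Total size = 32 + 33 + 10 + 27 + 10 + 8 + 36 + 11 + 13 + 6 + 27 + 5 + 11 + 9 + 31 = 269 vCPU.
⌈269 / 48⌉ = 6.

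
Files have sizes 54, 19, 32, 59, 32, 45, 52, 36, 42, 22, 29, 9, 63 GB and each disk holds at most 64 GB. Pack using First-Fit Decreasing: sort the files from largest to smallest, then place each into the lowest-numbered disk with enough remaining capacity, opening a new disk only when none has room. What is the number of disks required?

9 disks

Sorted descending: 63, 59, 54, 52, 45, 42, 36, 32, 32, 29, 22, 19, 9.
Put 63 GB in disk 1; 1 GB remain.
Put 59 GB in disk 2; 5 GB remain.
Put 54 GB in disk 3; 10 GB remain.
Put 52 GB in disk 4; 12 GB remain.
Put 45 GB in disk 5; 19 GB remain.
Put 42 GB in disk 6; 22 GB remain.
Put 36 GB in disk 7; 28 GB remain.
Put 32 GB in disk 8; 32 GB remain.
Put 32 GB in disk 8; 0 GB remain.
Put 29 GB in disk 9; 35 GB remain.
Put 22 GB in disk 6; 0 GB remain.
Put 19 GB in disk 5; 0 GB remain.
Put 9 GB in disk 3; 1 GB remain.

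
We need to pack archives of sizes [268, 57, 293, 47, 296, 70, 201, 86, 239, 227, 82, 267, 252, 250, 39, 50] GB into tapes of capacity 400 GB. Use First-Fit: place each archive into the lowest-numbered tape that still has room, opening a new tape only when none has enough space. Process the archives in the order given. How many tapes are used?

Put 268 GB in tape 1; 132 GB remain.
Put 57 GB in tape 1; 75 GB remain.
Put 293 GB in tape 2; 107 GB remain.
Put 47 GB in tape 1; 28 GB remain.
Put 296 GB in tape 3; 104 GB remain.
Put 70 GB in tape 2; 37 GB remain.
Put 201 GB in tape 4; 199 GB remain.
Put 86 GB in tape 3; 18 GB remain.
Put 239 GB in tape 5; 161 GB remain.
Put 227 GB in tape 6; 173 GB remain.
Put 82 GB in tape 4; 117 GB remain.
Put 267 GB in tape 7; 133 GB remain.
Put 252 GB in tape 8; 148 GB remain.
Put 250 GB in tape 9; 150 GB remain.
Put 39 GB in tape 4; 78 GB remain.
Put 50 GB in tape 4; 28 GB remain.
Final tapes: [268,57,47] [293,70] [296,86] [201,82,39,50] [239] [227] [267] [252] [250].

9 tapes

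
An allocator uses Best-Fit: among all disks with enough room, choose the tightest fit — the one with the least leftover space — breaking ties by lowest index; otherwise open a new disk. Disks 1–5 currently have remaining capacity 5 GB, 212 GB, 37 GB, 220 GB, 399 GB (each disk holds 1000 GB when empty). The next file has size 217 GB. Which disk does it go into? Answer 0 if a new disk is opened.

Disks with room: disk 4 (220 GB), disk 5 (399 GB).
Tightest fit is disk 4 with 220 GB free.

4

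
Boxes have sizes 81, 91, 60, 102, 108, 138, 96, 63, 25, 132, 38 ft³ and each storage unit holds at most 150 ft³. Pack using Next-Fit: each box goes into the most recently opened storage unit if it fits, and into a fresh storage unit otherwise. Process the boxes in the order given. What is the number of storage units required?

81 ft³ → storage unit 1 (remaining 69 ft³)
91 ft³ → storage unit 2 (remaining 59 ft³)
60 ft³ → storage unit 3 (remaining 90 ft³)
102 ft³ → storage unit 4 (remaining 48 ft³)
108 ft³ → storage unit 5 (remaining 42 ft³)
138 ft³ → storage unit 6 (remaining 12 ft³)
96 ft³ → storage unit 7 (remaining 54 ft³)
63 ft³ → storage unit 8 (remaining 87 ft³)
25 ft³ → storage unit 8 (remaining 62 ft³)
132 ft³ → storage unit 9 (remaining 18 ft³)
38 ft³ → storage unit 10 (remaining 112 ft³)
Final storage units: [81] [91] [60] [102] [108] [138] [96] [63,25] [132] [38].

10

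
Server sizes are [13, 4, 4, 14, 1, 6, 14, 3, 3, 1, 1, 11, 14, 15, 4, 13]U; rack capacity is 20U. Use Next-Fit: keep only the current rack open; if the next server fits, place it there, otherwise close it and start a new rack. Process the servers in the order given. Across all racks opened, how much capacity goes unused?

19

Put 13U in rack 1; 7U remain.
Put 4U in rack 1; 3U remain.
Put 4U in rack 2; 16U remain.
Put 14U in rack 2; 2U remain.
Put 1U in rack 2; 1U remain.
Put 6U in rack 3; 14U remain.
Put 14U in rack 3; 0U remain.
Put 3U in rack 4; 17U remain.
Put 3U in rack 4; 14U remain.
Put 1U in rack 4; 13U remain.
Put 1U in rack 4; 12U remain.
Put 11U in rack 4; 1U remain.
Put 14U in rack 5; 6U remain.
Put 15U in rack 6; 5U remain.
Put 4U in rack 6; 1U remain.
Put 13U in rack 7; 7U remain.
7 racks × 20U = 140U; used 121U; unused 19U.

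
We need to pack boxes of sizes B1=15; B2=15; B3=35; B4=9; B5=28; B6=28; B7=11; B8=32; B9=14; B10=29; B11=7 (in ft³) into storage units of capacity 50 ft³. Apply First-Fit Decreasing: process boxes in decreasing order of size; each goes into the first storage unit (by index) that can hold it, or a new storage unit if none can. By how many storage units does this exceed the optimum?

0

First-Fit Decreasing: [35,15] [32,15] [29,14,7] [28,11,9] [28] → 5 storage units.
Total size 223 ft³; any packing needs at least ⌈223/50⌉ = 5 storage units.
So 5 is already optimal.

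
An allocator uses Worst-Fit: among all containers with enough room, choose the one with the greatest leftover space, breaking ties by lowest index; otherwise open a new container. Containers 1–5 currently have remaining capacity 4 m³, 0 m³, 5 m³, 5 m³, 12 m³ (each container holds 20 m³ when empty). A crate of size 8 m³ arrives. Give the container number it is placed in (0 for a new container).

Containers with room: container 5 (12 m³).
Most room is container 5 with 12 m³ free.

5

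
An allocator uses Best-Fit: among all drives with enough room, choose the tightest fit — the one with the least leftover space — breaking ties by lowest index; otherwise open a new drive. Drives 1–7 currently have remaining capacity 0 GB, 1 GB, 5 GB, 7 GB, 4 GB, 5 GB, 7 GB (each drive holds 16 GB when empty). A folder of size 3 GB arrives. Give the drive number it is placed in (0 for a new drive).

Drives with room: drive 3 (5 GB), drive 4 (7 GB), drive 5 (4 GB), drive 6 (5 GB), drive 7 (7 GB).
Tightest fit is drive 5 with 4 GB free.

5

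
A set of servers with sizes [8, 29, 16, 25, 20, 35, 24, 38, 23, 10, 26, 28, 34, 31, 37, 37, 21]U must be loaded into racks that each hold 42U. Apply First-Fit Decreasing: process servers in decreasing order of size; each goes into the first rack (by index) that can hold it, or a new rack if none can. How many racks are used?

Sorted descending: 38, 37, 37, 35, 34, 31, 29, 28, 26, 25, 24, 23, 21, 20, 16, 10, 8.
rack 1: place 38U, 4U left
rack 2: place 37U, 5U left
rack 3: place 37U, 5U left
rack 4: place 35U, 7U left
rack 5: place 34U, 8U left
rack 6: place 31U, 11U left
rack 7: place 29U, 13U left
rack 8: place 28U, 14U left
rack 9: place 26U, 16U left
rack 10: place 25U, 17U left
rack 11: place 24U, 18U left
rack 12: place 23U, 19U left
rack 13: place 21U, 21U left
rack 13: place 20U, 1U left
rack 9: place 16U, 0U left
rack 6: place 10U, 1U left
rack 5: place 8U, 0U left
Final racks: [38] [37] [37] [35] [34,8] [31,10] [29] [28] [26,16] [25] [24] [23] [21,20].

13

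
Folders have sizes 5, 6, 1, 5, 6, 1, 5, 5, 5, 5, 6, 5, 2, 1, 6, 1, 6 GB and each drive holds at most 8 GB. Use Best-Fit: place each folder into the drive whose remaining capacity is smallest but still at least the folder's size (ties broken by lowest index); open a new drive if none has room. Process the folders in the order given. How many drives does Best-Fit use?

5 GB → drive 1 (remaining 3 GB)
6 GB → drive 2 (remaining 2 GB)
1 GB → drive 2 (remaining 1 GB)
5 GB → drive 3 (remaining 3 GB)
6 GB → drive 4 (remaining 2 GB)
1 GB → drive 2 (remaining 0 GB)
5 GB → drive 5 (remaining 3 GB)
5 GB → drive 6 (remaining 3 GB)
5 GB → drive 7 (remaining 3 GB)
5 GB → drive 8 (remaining 3 GB)
6 GB → drive 9 (remaining 2 GB)
5 GB → drive 10 (remaining 3 GB)
2 GB → drive 4 (remaining 0 GB)
1 GB → drive 9 (remaining 1 GB)
6 GB → drive 11 (remaining 2 GB)
1 GB → drive 9 (remaining 0 GB)
6 GB → drive 12 (remaining 2 GB)

12 drives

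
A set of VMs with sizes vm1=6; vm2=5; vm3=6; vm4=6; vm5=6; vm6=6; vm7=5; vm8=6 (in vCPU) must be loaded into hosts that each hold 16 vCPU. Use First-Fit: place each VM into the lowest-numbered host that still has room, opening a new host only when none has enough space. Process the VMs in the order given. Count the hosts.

vm1 (6 vCPU) → host 1 (remaining 10 vCPU)
vm2 (5 vCPU) → host 1 (remaining 5 vCPU)
vm3 (6 vCPU) → host 2 (remaining 10 vCPU)
vm4 (6 vCPU) → host 2 (remaining 4 vCPU)
vm5 (6 vCPU) → host 3 (remaining 10 vCPU)
vm6 (6 vCPU) → host 3 (remaining 4 vCPU)
vm7 (5 vCPU) → host 1 (remaining 0 vCPU)
vm8 (6 vCPU) → host 4 (remaining 10 vCPU)
Final hosts: [6,5,5] [6,6] [6,6] [6].

4 hosts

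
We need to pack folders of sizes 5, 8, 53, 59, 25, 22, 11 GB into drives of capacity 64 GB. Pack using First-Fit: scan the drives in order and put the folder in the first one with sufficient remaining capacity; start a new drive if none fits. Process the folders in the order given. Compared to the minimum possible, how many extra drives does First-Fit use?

First-Fit: [5,8,25,22] [53,11] [59] → 3 drives.
Total size 183 GB; any packing needs at least ⌈183/64⌉ = 3 drives.
So 3 is already optimal.

0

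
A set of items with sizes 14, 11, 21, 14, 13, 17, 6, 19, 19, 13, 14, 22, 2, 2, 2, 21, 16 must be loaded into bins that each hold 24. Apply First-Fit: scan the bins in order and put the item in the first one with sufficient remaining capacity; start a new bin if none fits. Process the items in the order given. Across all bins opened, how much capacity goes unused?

62

bin 1: place 14, 10 left
bin 2: place 11, 13 left
bin 3: place 21, 3 left
bin 4: place 14, 10 left
bin 2: place 13, 0 left
bin 5: place 17, 7 left
bin 1: place 6, 4 left
bin 6: place 19, 5 left
bin 7: place 19, 5 left
bin 8: place 13, 11 left
bin 9: place 14, 10 left
bin 10: place 22, 2 left
bin 1: place 2, 2 left
bin 1: place 2, 0 left
bin 3: place 2, 1 left
bin 11: place 21, 3 left
bin 12: place 16, 8 left
12 bins × 24 = 288; used 226; unused 62.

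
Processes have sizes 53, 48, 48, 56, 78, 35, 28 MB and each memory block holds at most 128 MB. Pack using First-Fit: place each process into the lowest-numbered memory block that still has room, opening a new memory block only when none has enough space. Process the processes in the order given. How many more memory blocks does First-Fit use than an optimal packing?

1

First-Fit: [53,48] [48,56] [78,35] [28] → 4 memory blocks.
Total size 346 MB; any packing needs at least ⌈346/128⌉ = 3 memory blocks.
An optimal packing achieves that bound: [78,48] [56,53] [48,35,28] → 3 memory blocks.
Excess: 4 − 3 = 1.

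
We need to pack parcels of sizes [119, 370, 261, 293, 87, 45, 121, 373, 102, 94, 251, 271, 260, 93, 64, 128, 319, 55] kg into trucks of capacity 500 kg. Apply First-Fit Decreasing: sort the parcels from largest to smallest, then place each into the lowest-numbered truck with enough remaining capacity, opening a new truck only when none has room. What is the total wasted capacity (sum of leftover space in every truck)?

Sorted descending: 373, 370, 319, 293, 271, 261, 260, 251, 128, 121, 119, 102, 94, 93, 87, 64, 55, 45.
truck 1: place 373 kg, 127 kg left
truck 2: place 370 kg, 130 kg left
truck 3: place 319 kg, 181 kg left
truck 4: place 293 kg, 207 kg left
truck 5: place 271 kg, 229 kg left
truck 6: place 261 kg, 239 kg left
truck 7: place 260 kg, 240 kg left
truck 8: place 251 kg, 249 kg left
truck 2: place 128 kg, 2 kg left
truck 1: place 121 kg, 6 kg left
truck 3: place 119 kg, 62 kg left
truck 4: place 102 kg, 105 kg left
truck 4: place 94 kg, 11 kg left
truck 5: place 93 kg, 136 kg left
truck 5: place 87 kg, 49 kg left
truck 6: place 64 kg, 175 kg left
truck 3: place 55 kg, 7 kg left
truck 5: place 45 kg, 4 kg left
8 trucks × 500 kg = 4000 kg; used 3306 kg; unused 694 kg.

694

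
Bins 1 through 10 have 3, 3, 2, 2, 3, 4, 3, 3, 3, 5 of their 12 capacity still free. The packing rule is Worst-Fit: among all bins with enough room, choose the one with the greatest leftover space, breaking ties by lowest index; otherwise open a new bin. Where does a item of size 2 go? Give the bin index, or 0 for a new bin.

Bins with room: bin 1 (3), bin 2 (3), bin 3 (2), bin 4 (2), bin 5 (3), bin 6 (4), bin 7 (3), bin 8 (3), bin 9 (3), bin 10 (5).
Most room is bin 10 with 5 free.

10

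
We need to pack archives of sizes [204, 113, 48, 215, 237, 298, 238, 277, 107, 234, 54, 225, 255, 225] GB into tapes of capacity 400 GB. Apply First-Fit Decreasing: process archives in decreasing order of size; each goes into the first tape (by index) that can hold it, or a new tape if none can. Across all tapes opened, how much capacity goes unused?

1270

Sorted descending: 298, 277, 255, 238, 237, 234, 225, 225, 215, 204, 113, 107, 54, 48.
298 GB → tape 1 (remaining 102 GB)
277 GB → tape 2 (remaining 123 GB)
255 GB → tape 3 (remaining 145 GB)
238 GB → tape 4 (remaining 162 GB)
237 GB → tape 5 (remaining 163 GB)
234 GB → tape 6 (remaining 166 GB)
225 GB → tape 7 (remaining 175 GB)
225 GB → tape 8 (remaining 175 GB)
215 GB → tape 9 (remaining 185 GB)
204 GB → tape 10 (remaining 196 GB)
113 GB → tape 2 (remaining 10 GB)
107 GB → tape 3 (remaining 38 GB)
54 GB → tape 1 (remaining 48 GB)
48 GB → tape 1 (remaining 0 GB)
10 tapes × 400 GB = 4000 GB; used 2730 GB; unused 1270 GB.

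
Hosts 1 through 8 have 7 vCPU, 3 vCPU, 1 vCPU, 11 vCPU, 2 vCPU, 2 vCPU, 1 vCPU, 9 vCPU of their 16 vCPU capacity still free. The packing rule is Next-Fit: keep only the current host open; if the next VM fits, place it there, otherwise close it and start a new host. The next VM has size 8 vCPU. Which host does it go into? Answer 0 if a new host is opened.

8

Next-Fit only looks at host 8, which has 9 vCPU free.
8 vCPU fits there.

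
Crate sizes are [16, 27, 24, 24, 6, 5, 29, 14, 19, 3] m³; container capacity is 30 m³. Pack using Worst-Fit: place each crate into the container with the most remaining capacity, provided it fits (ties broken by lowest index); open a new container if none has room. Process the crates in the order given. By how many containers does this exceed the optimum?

Worst-Fit: [16,6,5] [27] [24] [24] [29] [14,3] [19] → 7 containers.
Total size 167 m³; any packing needs at least ⌈167/30⌉ = 6 containers.
An optimal packing achieves that bound: [29] [27,3] [24,6] [24,5] [19] [16,14] → 6 containers.
Excess: 7 − 6 = 1.

1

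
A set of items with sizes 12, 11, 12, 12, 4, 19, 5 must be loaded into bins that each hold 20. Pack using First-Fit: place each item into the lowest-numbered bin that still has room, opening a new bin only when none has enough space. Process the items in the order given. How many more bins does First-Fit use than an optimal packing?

0

First-Fit: [12,4] [11,5] [12] [12] [19] → 5 bins.
5 items exceed 10 (half the capacity), and no two of those can share a bin, so at least 5 bins are needed.
So 5 is already optimal.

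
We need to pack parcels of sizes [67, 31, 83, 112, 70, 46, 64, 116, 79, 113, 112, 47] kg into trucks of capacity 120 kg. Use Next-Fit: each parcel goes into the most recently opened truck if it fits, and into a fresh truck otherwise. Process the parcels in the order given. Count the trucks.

Put 67 kg in truck 1; 53 kg remain.
Put 31 kg in truck 1; 22 kg remain.
Put 83 kg in truck 2; 37 kg remain.
Put 112 kg in truck 3; 8 kg remain.
Put 70 kg in truck 4; 50 kg remain.
Put 46 kg in truck 4; 4 kg remain.
Put 64 kg in truck 5; 56 kg remain.
Put 116 kg in truck 6; 4 kg remain.
Put 79 kg in truck 7; 41 kg remain.
Put 113 kg in truck 8; 7 kg remain.
Put 112 kg in truck 9; 8 kg remain.
Put 47 kg in truck 10; 73 kg remain.
Final trucks: [67,31] [83] [112] [70,46] [64] [116] [79] [113] [112] [47].

10 trucks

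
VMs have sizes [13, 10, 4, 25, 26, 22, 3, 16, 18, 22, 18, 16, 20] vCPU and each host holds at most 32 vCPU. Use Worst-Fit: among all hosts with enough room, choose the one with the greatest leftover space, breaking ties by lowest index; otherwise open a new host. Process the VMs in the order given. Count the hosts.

9

Put 13 vCPU in host 1; 19 vCPU remain.
Put 10 vCPU in host 1; 9 vCPU remain.
Put 4 vCPU in host 1; 5 vCPU remain.
Put 25 vCPU in host 2; 7 vCPU remain.
Put 26 vCPU in host 3; 6 vCPU remain.
Put 22 vCPU in host 4; 10 vCPU remain.
Put 3 vCPU in host 4; 7 vCPU remain.
Put 16 vCPU in host 5; 16 vCPU remain.
Put 18 vCPU in host 6; 14 vCPU remain.
Put 22 vCPU in host 7; 10 vCPU remain.
Put 18 vCPU in host 8; 14 vCPU remain.
Put 16 vCPU in host 5; 0 vCPU remain.
Put 20 vCPU in host 9; 12 vCPU remain.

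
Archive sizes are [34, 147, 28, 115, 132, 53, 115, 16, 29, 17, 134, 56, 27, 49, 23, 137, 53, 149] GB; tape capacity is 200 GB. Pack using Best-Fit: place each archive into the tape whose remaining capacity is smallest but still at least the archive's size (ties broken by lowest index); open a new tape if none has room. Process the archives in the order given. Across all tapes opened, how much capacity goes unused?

286

34 GB → tape 1 (remaining 166 GB)
147 GB → tape 1 (remaining 19 GB)
28 GB → tape 2 (remaining 172 GB)
115 GB → tape 2 (remaining 57 GB)
132 GB → tape 3 (remaining 68 GB)
53 GB → tape 2 (remaining 4 GB)
115 GB → tape 4 (remaining 85 GB)
16 GB → tape 1 (remaining 3 GB)
29 GB → tape 3 (remaining 39 GB)
17 GB → tape 3 (remaining 22 GB)
134 GB → tape 5 (remaining 66 GB)
56 GB → tape 5 (remaining 10 GB)
27 GB → tape 4 (remaining 58 GB)
49 GB → tape 4 (remaining 9 GB)
23 GB → tape 6 (remaining 177 GB)
137 GB → tape 6 (remaining 40 GB)
53 GB → tape 7 (remaining 147 GB)
149 GB → tape 8 (remaining 51 GB)
8 tapes × 200 GB = 1600 GB; used 1314 GB; unused 286 GB.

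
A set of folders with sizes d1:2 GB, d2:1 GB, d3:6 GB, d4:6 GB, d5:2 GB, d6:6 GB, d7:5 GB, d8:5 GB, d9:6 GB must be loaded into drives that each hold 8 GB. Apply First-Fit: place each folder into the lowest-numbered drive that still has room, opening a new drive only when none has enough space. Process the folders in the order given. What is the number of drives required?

7

d1 (2 GB) → drive 1 (remaining 6 GB)
d2 (1 GB) → drive 1 (remaining 5 GB)
d3 (6 GB) → drive 2 (remaining 2 GB)
d4 (6 GB) → drive 3 (remaining 2 GB)
d5 (2 GB) → drive 1 (remaining 3 GB)
d6 (6 GB) → drive 4 (remaining 2 GB)
d7 (5 GB) → drive 5 (remaining 3 GB)
d8 (5 GB) → drive 6 (remaining 3 GB)
d9 (6 GB) → drive 7 (remaining 2 GB)
Final drives: [2,1,2] [6] [6] [6] [5] [5] [6].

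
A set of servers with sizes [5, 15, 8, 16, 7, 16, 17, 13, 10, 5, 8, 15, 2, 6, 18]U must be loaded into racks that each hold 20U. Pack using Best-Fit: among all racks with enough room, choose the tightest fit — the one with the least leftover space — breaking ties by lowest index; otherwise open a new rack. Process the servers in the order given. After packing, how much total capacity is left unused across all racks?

19

Put 5U in rack 1; 15U remain.
Put 15U in rack 1; 0U remain.
Put 8U in rack 2; 12U remain.
Put 16U in rack 3; 4U remain.
Put 7U in rack 2; 5U remain.
Put 16U in rack 4; 4U remain.
Put 17U in rack 5; 3U remain.
Put 13U in rack 6; 7U remain.
Put 10U in rack 7; 10U remain.
Put 5U in rack 2; 0U remain.
Put 8U in rack 7; 2U remain.
Put 15U in rack 8; 5U remain.
Put 2U in rack 7; 0U remain.
Put 6U in rack 6; 1U remain.
Put 18U in rack 9; 2U remain.
9 racks × 20U = 180U; used 161U; unused 19U.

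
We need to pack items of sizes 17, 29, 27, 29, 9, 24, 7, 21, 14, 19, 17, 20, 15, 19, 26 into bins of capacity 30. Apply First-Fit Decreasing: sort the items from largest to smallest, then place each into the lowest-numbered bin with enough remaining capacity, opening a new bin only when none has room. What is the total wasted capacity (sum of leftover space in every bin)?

67

Sorted descending: 29, 29, 27, 26, 24, 21, 20, 19, 19, 17, 17, 15, 14, 9, 7.
bin 1: place 29, 1 left
bin 2: place 29, 1 left
bin 3: place 27, 3 left
bin 4: place 26, 4 left
bin 5: place 24, 6 left
bin 6: place 21, 9 left
bin 7: place 20, 10 left
bin 8: place 19, 11 left
bin 9: place 19, 11 left
bin 10: place 17, 13 left
bin 11: place 17, 13 left
bin 12: place 15, 15 left
bin 12: place 14, 1 left
bin 6: place 9, 0 left
bin 7: place 7, 3 left
12 bins × 30 = 360; used 293; unused 67.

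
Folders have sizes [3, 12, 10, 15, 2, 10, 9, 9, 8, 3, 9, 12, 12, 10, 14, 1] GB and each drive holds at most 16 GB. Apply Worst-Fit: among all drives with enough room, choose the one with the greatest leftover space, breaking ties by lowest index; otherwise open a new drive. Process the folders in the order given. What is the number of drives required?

3 GB → drive 1 (remaining 13 GB)
12 GB → drive 1 (remaining 1 GB)
10 GB → drive 2 (remaining 6 GB)
15 GB → drive 3 (remaining 1 GB)
2 GB → drive 2 (remaining 4 GB)
10 GB → drive 4 (remaining 6 GB)
9 GB → drive 5 (remaining 7 GB)
9 GB → drive 6 (remaining 7 GB)
8 GB → drive 7 (remaining 8 GB)
3 GB → drive 7 (remaining 5 GB)
9 GB → drive 8 (remaining 7 GB)
12 GB → drive 9 (remaining 4 GB)
12 GB → drive 10 (remaining 4 GB)
10 GB → drive 11 (remaining 6 GB)
14 GB → drive 12 (remaining 2 GB)
1 GB → drive 5 (remaining 6 GB)
Final drives: [3,12] [10,2] [15] [10] [9,1] [9] [8,3] [9] [12] [12] [10] [14].

12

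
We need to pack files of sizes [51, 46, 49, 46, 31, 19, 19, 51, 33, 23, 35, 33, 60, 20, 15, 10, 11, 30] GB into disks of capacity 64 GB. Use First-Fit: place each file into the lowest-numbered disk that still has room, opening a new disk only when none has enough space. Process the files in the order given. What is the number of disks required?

Put 51 GB in disk 1; 13 GB remain.
Put 46 GB in disk 2; 18 GB remain.
Put 49 GB in disk 3; 15 GB remain.
Put 46 GB in disk 4; 18 GB remain.
Put 31 GB in disk 5; 33 GB remain.
Put 19 GB in disk 5; 14 GB remain.
Put 19 GB in disk 6; 45 GB remain.
Put 51 GB in disk 7; 13 GB remain.
Put 33 GB in disk 6; 12 GB remain.
Put 23 GB in disk 8; 41 GB remain.
Put 35 GB in disk 8; 6 GB remain.
Put 33 GB in disk 9; 31 GB remain.
Put 60 GB in disk 10; 4 GB remain.
Put 20 GB in disk 9; 11 GB remain.
Put 15 GB in disk 2; 3 GB remain.
Put 10 GB in disk 1; 3 GB remain.
Put 11 GB in disk 3; 4 GB remain.
Put 30 GB in disk 11; 34 GB remain.
Final disks: [51,10] [46,15] [49,11] [46] [31,19] [19,33] [51] [23,35] [33,20] [60] [30].

11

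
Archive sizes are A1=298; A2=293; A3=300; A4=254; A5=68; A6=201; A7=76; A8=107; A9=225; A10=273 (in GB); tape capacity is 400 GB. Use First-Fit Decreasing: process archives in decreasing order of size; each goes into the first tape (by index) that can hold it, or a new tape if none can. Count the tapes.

Sorted descending: 300, 298, 293, 273, 254, 225, 201, 107, 76, 68.
300 GB → tape 1 (remaining 100 GB)
298 GB → tape 2 (remaining 102 GB)
293 GB → tape 3 (remaining 107 GB)
273 GB → tape 4 (remaining 127 GB)
254 GB → tape 5 (remaining 146 GB)
225 GB → tape 6 (remaining 175 GB)
201 GB → tape 7 (remaining 199 GB)
107 GB → tape 3 (remaining 0 GB)
76 GB → tape 1 (remaining 24 GB)
68 GB → tape 2 (remaining 34 GB)

7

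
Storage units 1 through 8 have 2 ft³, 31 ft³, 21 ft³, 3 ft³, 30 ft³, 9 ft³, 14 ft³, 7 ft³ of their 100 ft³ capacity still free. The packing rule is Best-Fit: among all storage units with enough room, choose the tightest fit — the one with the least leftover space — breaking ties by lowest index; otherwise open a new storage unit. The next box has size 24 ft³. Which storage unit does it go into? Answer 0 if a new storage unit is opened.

5

Storage units with room: storage unit 2 (31 ft³), storage unit 5 (30 ft³).
Tightest fit is storage unit 5 with 30 ft³ free.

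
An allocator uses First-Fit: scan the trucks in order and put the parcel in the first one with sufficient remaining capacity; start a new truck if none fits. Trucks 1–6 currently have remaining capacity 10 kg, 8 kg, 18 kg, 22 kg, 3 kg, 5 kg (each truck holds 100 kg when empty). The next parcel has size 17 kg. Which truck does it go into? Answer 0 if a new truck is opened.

Trucks with room: truck 3 (18 kg), truck 4 (22 kg).
The first with room is truck 3.

3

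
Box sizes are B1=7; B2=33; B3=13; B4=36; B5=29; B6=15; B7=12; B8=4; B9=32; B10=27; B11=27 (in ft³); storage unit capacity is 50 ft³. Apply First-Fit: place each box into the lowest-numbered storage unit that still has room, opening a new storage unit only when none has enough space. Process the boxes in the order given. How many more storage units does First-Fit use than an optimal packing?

0

First-Fit: [7,33,4] [13,36] [29,15] [12,32] [27] [27] → 6 storage units.
6 boxes exceed 25 ft³ (half the capacity), and no two of those can share a storage unit, so at least 6 storage units are needed.
So 6 is already optimal.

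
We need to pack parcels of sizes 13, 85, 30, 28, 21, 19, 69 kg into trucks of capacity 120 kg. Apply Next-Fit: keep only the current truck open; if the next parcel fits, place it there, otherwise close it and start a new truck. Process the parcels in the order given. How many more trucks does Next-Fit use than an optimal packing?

0

Next-Fit: [13,85] [30,28,21,19] [69] → 3 trucks.
Total size 265 kg; any packing needs at least ⌈265/120⌉ = 3 trucks.
So 3 is already optimal.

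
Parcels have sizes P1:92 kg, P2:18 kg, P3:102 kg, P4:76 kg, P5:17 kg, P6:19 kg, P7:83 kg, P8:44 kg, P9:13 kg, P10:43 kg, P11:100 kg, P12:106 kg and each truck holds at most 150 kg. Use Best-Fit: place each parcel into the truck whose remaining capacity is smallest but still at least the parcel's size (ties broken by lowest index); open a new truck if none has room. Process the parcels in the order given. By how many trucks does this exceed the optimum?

Best-Fit: [92,18,17,19] [102,44] [76] [83,13,43] [100] [106] → 6 trucks.
6 parcels exceed 75 kg (half the capacity), and no two of those can share a truck, so at least 6 trucks are needed.
So 6 is already optimal.

0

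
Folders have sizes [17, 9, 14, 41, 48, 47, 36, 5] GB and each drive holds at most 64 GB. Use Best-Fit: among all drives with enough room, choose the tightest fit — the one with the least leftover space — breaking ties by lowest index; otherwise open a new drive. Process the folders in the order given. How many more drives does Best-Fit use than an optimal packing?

Best-Fit: [17,9,14] [41] [48,5] [47] [36] → 5 drives.
Total size 217 GB; any packing needs at least ⌈217/64⌉ = 4 drives.
An optimal packing achieves that bound: [48,14] [47,17] [41,9,5] [36] → 4 drives.
Excess: 5 − 4 = 1.

1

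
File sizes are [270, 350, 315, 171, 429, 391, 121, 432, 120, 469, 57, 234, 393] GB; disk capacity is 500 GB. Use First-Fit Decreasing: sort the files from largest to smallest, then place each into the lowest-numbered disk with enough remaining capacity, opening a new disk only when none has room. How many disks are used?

9

Sorted descending: 469, 432, 429, 393, 391, 350, 315, 270, 234, 171, 121, 120, 57.
Put 469 GB in disk 1; 31 GB remain.
Put 432 GB in disk 2; 68 GB remain.
Put 429 GB in disk 3; 71 GB remain.
Put 393 GB in disk 4; 107 GB remain.
Put 391 GB in disk 5; 109 GB remain.
Put 350 GB in disk 6; 150 GB remain.
Put 315 GB in disk 7; 185 GB remain.
Put 270 GB in disk 8; 230 GB remain.
Put 234 GB in disk 9; 266 GB remain.
Put 171 GB in disk 7; 14 GB remain.
Put 121 GB in disk 6; 29 GB remain.
Put 120 GB in disk 8; 110 GB remain.
Put 57 GB in disk 2; 11 GB remain.
Final disks: [469] [432,57] [429] [393] [391] [350,121] [315,171] [270,120] [234].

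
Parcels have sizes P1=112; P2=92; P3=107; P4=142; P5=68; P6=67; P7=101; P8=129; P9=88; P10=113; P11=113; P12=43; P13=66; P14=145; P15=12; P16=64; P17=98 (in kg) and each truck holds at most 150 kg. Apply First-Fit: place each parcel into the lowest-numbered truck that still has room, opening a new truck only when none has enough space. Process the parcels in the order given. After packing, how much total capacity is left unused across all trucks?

P1 (112 kg) → truck 1 (remaining 38 kg)
P2 (92 kg) → truck 2 (remaining 58 kg)
P3 (107 kg) → truck 3 (remaining 43 kg)
P4 (142 kg) → truck 4 (remaining 8 kg)
P5 (68 kg) → truck 5 (remaining 82 kg)
P6 (67 kg) → truck 5 (remaining 15 kg)
P7 (101 kg) → truck 6 (remaining 49 kg)
P8 (129 kg) → truck 7 (remaining 21 kg)
P9 (88 kg) → truck 8 (remaining 62 kg)
P10 (113 kg) → truck 9 (remaining 37 kg)
P11 (113 kg) → truck 10 (remaining 37 kg)
P12 (43 kg) → truck 2 (remaining 15 kg)
P13 (66 kg) → truck 11 (remaining 84 kg)
P14 (145 kg) → truck 12 (remaining 5 kg)
P15 (12 kg) → truck 1 (remaining 26 kg)
P16 (64 kg) → truck 11 (remaining 20 kg)
P17 (98 kg) → truck 13 (remaining 52 kg)
13 trucks × 150 kg = 1950 kg; used 1560 kg; unused 390 kg.

390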